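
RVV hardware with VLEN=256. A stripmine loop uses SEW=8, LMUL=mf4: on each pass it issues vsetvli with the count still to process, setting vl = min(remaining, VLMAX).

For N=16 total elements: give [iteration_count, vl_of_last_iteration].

lanes per group: 256·1/4/8 = 8
iterations = ceil(16/8) = 2; final-pass vl = 8

[iterations, last_vl] = [2, 8]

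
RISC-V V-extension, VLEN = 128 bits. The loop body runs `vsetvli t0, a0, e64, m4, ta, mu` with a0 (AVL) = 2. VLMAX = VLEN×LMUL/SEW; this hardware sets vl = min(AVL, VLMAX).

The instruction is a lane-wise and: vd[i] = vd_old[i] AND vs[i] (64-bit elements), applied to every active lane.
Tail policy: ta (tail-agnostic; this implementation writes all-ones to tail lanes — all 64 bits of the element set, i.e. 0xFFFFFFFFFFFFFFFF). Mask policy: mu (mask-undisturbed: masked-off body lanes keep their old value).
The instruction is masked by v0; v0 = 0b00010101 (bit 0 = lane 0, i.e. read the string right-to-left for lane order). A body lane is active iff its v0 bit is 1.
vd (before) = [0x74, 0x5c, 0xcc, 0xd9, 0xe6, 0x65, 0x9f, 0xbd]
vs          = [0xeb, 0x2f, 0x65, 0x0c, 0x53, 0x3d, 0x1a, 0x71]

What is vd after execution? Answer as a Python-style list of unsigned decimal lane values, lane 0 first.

VLMAX = VLEN×LMUL/SEW = 128×4/64 = 8
vl = min(AVL, VLMAX) = min(2, 8) = 2
[0] and(0x74,0xeb) = 0x60
[1] mask-off/keep = 0x5c
[2] tail/ones = 0xffffffffffffffff
[3] tail/ones = 0xffffffffffffffff
[4] tail/ones = 0xffffffffffffffff
[5] tail/ones = 0xffffffffffffffff
[6] tail/ones = 0xffffffffffffffff
[7] tail/ones = 0xffffffffffffffff

vd = [96, 92, 18446744073709551615, 18446744073709551615, 18446744073709551615, 18446744073709551615, 18446744073709551615, 18446744073709551615]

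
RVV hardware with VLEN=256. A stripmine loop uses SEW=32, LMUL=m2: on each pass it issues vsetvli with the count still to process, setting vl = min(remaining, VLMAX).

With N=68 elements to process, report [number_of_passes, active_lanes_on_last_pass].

lanes per group: 256·2/32 = 16
68 elements at 16/iter → 5 passes, remainder 4 on the last

[iterations, last_vl] = [5, 4]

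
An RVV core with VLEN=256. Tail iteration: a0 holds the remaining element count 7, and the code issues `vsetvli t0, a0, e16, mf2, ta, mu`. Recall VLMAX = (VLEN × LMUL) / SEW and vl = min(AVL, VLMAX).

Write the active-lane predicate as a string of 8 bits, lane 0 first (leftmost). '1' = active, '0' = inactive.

predicate = 11111110

lanes per group: 256·1/2/16 = 8
vl ← min(7, 8) = 7
bits (lane 0 leftmost): 11111110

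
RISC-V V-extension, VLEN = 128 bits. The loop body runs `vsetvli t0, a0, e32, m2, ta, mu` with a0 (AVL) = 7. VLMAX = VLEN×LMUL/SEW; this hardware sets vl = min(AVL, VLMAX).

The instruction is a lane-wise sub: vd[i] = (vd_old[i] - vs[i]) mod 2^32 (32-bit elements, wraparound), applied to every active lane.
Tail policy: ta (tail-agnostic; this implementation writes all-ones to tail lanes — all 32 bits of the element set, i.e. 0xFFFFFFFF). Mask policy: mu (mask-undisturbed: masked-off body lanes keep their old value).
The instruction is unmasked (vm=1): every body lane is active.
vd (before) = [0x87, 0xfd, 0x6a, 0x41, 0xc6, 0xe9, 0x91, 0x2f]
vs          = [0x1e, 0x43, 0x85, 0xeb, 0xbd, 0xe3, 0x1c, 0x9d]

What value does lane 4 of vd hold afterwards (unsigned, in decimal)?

VLMAX = (128 × 2) / 32 = 8 lanes
vl = min(AVL, VLMAX) = min(7, 8) = 7
  i=0: sub(0x87,0x1e) → 105
  i=1: sub(0xfd,0x43) → 186
  i=2: sub(0x6a,0x85) → 4294967269
  i=3: sub(0x41,0xeb) → 4294967126
  i=4: sub(0xc6,0xbd) → 9
  i=5: sub(0xe9,0xe3) → 6
  i=6: sub(0x91,0x1c) → 117
  i=7: tail/ones → 4294967295

vd[4] = 9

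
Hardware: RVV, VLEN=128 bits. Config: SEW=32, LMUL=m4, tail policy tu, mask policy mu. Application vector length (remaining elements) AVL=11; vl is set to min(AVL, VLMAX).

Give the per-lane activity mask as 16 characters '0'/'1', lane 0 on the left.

predicate = 1111111111100000

VLMAX = (128 × 4) / 32 = 16 lanes
AVL=11 ≤ VLMAX=16, so vl = 11
bits (lane 0 leftmost): 1111111111100000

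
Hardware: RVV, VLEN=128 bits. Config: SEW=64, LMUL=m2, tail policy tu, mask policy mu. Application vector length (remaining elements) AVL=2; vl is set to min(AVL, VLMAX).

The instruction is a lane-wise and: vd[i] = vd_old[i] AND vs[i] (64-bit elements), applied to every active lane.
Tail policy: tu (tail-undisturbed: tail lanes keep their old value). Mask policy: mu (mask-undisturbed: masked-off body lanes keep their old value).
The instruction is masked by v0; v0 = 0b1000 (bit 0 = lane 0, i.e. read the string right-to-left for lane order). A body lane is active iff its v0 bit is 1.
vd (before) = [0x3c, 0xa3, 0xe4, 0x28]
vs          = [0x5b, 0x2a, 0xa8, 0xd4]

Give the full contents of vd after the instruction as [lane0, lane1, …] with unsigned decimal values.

vd = [60, 163, 228, 40]

VLMAX = VLEN×LMUL/SEW = 128×2/64 = 4
vl ← min(2, 4) = 2
  i=0: mask-off/keep → 60
  i=1: mask-off/keep → 163
  i=2: tail/keep → 228
  i=3: tail/keep → 40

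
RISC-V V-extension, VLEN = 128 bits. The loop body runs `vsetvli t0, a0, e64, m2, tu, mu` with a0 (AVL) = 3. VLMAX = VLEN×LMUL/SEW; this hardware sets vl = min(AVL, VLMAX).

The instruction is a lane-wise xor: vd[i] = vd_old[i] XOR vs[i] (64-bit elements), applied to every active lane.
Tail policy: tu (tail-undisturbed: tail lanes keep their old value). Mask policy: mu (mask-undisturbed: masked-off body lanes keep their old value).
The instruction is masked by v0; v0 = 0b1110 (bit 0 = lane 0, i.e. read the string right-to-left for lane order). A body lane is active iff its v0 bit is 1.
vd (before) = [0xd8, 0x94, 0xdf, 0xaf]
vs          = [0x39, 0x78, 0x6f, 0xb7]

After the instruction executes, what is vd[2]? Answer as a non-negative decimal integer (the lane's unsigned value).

VLMAX = (128 × 2) / 64 = 4 lanes
AVL=3 ≤ VLMAX=4, so vl = 3
[0] mask-off/keep = 0xd8
[1] xor(0x94,0x78) = 0xec
[2] xor(0xdf,0x6f) = 0xb0
[3] tail/keep = 0xaf

vd[2] = 176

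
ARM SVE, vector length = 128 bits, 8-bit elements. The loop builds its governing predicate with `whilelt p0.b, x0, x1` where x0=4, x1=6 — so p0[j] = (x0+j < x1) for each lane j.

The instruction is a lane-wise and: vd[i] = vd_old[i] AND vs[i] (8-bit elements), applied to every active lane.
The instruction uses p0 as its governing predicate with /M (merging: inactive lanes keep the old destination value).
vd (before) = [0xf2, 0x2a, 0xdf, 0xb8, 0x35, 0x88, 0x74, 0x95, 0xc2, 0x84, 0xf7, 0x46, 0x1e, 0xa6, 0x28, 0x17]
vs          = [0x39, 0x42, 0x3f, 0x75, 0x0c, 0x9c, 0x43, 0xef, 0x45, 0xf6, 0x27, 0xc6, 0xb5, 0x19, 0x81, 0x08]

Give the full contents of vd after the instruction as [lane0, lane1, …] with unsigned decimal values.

lane count: 128 div 8 = 16
p0[j] = (4+j < 6); true for j=0..1 → 2 lanes set
vd[0] and(0xf2,0x39) -> 0x30
vd[1] and(0x2a,0x42) -> 0x02
vd[2] tail/keep -> 0xdf
vd[3] tail/keep -> 0xb8
vd[4] tail/keep -> 0x35
vd[5] tail/keep -> 0x88
vd[6] tail/keep -> 0x74
vd[7] tail/keep -> 0x95
vd[8] tail/keep -> 0xc2
vd[9] tail/keep -> 0x84
vd[10] tail/keep -> 0xf7
vd[11] tail/keep -> 0x46
vd[12] tail/keep -> 0x1e
vd[13] tail/keep -> 0xa6
vd[14] tail/keep -> 0x28
vd[15] tail/keep -> 0x17

vd = [48, 2, 223, 184, 53, 136, 116, 149, 194, 132, 247, 70, 30, 166, 40, 23]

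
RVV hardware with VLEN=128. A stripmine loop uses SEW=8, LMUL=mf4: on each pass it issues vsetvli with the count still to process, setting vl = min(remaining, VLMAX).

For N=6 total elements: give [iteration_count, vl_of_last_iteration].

[iterations, last_vl] = [2, 2]

VLMAX = VLEN×LMUL/SEW = 128×1/4/8 = 4
6 elements at 4/iter → 2 passes, remainder 2 on the last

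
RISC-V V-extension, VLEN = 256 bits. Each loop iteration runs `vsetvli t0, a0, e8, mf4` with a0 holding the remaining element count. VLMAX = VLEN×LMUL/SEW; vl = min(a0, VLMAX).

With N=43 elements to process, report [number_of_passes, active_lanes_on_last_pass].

[iterations, last_vl] = [6, 3]

VLMAX = VLEN×LMUL/SEW = 256×1/4/8 = 8
43 elements at 8/iter → 6 passes, remainder 3 on the last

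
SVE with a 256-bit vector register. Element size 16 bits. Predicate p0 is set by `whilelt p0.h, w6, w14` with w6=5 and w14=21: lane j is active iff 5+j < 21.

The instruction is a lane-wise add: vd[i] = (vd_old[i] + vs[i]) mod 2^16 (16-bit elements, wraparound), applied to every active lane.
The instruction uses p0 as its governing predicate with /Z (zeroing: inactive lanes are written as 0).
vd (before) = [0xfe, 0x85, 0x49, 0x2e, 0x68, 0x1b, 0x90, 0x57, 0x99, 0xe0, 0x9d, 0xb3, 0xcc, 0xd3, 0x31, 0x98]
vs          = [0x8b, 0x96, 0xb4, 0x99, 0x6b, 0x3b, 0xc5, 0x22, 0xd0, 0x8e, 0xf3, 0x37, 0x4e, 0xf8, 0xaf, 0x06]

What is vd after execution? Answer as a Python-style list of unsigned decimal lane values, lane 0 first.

256-bit reg / 16-bit elem → 16 lanes
whilelt: lane j active iff 5+j < 21 → j < 16 → 16 active
[0] add(0xfe,0x8b) = 0x189
[1] add(0x85,0x96) = 0x11b
[2] add(0x49,0xb4) = 0xfd
[3] add(0x2e,0x99) = 0xc7
[4] add(0x68,0x6b) = 0xd3
[5] add(0x1b,0x3b) = 0x56
[6] add(0x90,0xc5) = 0x155
[7] add(0x57,0x22) = 0x79
[8] add(0x99,0xd0) = 0x169
[9] add(0xe0,0x8e) = 0x16e
[10] add(0x9d,0xf3) = 0x190
[11] add(0xb3,0x37) = 0xea
[12] add(0xcc,0x4e) = 0x11a
[13] add(0xd3,0xf8) = 0x1cb
[14] add(0x31,0xaf) = 0xe0
[15] add(0x98,0x06) = 0x9e

vd = [393, 283, 253, 199, 211, 86, 341, 121, 361, 366, 400, 234, 282, 459, 224, 158]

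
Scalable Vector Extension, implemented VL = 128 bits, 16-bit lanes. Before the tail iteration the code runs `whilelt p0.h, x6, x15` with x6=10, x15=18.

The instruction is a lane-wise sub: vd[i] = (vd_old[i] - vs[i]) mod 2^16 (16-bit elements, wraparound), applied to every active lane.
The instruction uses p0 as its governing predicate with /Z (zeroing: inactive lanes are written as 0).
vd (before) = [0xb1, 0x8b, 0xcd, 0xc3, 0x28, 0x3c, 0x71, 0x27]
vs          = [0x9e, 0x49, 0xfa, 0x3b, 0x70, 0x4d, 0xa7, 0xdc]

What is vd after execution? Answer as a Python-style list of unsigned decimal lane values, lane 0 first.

vd = [19, 66, 65491, 136, 65464, 65519, 65482, 65355]

128-bit reg / 16-bit elem → 8 lanes
whilelt: lane j active iff 10+j < 18 → j < 8 → 8 active
  i=0: sub(0xb1,0x9e) → 19
  i=1: sub(0x8b,0x49) → 66
  i=2: sub(0xcd,0xfa) → 65491
  i=3: sub(0xc3,0x3b) → 136
  i=4: sub(0x28,0x70) → 65464
  i=5: sub(0x3c,0x4d) → 65519
  i=6: sub(0x71,0xa7) → 65482
  i=7: sub(0x27,0xdc) → 65355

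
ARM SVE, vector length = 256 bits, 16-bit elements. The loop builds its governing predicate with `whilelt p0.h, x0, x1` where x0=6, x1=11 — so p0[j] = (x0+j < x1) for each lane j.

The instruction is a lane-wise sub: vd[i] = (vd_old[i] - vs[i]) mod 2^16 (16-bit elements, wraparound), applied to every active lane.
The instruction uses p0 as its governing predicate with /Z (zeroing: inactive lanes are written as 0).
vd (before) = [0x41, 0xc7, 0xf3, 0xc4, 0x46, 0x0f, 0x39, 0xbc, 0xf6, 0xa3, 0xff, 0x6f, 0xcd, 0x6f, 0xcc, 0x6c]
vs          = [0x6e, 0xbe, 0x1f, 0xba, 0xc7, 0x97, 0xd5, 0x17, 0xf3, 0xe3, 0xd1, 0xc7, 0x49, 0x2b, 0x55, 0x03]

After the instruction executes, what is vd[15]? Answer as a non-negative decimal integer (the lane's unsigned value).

256-bit reg / 16-bit elem → 16 lanes
p0[j] = (6+j < 11); true for j=0..4 → 5 lanes set
  i=0: sub(0x41,0x6e) → 65491
  i=1: sub(0xc7,0xbe) → 9
  i=2: sub(0xf3,0x1f) → 212
  i=3: sub(0xc4,0xba) → 10
  i=4: sub(0x46,0xc7) → 65407
  i=5: tail/zero → 0
  i=6: tail/zero → 0
  i=7: tail/zero → 0
  i=8: tail/zero → 0
  i=9: tail/zero → 0
  i=10: tail/zero → 0
  i=11: tail/zero → 0
  i=12: tail/zero → 0
  i=13: tail/zero → 0
  i=14: tail/zero → 0
  i=15: tail/zero → 0

vd[15] = 0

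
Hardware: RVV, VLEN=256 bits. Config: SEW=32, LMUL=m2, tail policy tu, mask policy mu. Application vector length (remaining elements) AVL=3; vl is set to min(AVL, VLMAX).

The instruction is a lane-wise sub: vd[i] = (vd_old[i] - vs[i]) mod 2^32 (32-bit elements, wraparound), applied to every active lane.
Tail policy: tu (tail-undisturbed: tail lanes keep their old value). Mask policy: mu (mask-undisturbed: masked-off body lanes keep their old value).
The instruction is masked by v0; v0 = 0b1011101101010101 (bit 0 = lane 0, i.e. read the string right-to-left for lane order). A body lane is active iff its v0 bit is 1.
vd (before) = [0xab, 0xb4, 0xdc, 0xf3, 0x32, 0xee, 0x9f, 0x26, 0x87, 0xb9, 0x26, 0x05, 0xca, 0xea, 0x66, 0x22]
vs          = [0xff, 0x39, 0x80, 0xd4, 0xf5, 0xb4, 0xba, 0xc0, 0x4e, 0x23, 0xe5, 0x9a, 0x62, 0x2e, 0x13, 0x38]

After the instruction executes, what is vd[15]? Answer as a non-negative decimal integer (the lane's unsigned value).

vd[15] = 34

lanes per group: 256·2/32 = 16
AVL=3 ≤ VLMAX=16, so vl = 3
lane  0: sub(0xab,0xff) ⇒ 0xffffffac
lane  1: mask-off/keep ⇒ 0xb4
lane  2: sub(0xdc,0x80) ⇒ 0x5c
lane  3: tail/keep ⇒ 0xf3
lane  4: tail/keep ⇒ 0x32
lane  5: tail/keep ⇒ 0xee
lane  6: tail/keep ⇒ 0x9f
lane  7: tail/keep ⇒ 0x26
lane  8: tail/keep ⇒ 0x87
lane  9: tail/keep ⇒ 0xb9
lane 10: tail/keep ⇒ 0x26
lane 11: tail/keep ⇒ 0x05
lane 12: tail/keep ⇒ 0xca
lane 13: tail/keep ⇒ 0xea
lane 14: tail/keep ⇒ 0x66
lane 15: tail/keep ⇒ 0x22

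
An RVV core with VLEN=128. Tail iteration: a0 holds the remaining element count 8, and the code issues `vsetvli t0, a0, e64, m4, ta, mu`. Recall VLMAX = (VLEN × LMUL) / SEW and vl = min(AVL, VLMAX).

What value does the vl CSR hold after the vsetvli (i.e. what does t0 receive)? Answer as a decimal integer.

vl = 8

VLMAX = (128 × 4) / 64 = 8 lanes
AVL=8 ≤ VLMAX=8, so vl = 8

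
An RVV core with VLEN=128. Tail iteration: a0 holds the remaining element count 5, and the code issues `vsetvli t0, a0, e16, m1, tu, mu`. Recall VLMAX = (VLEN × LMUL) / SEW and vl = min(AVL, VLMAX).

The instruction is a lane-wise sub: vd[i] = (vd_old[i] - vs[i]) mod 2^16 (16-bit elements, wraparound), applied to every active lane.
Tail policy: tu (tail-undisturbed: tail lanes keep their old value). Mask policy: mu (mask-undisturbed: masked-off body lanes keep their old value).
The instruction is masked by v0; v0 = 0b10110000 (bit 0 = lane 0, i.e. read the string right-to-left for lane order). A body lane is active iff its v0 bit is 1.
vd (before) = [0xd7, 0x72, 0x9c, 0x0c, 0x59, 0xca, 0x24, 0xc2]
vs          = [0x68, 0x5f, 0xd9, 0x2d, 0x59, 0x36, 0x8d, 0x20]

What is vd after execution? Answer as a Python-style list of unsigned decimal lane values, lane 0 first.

vd = [215, 114, 156, 12, 0, 202, 36, 194]

VLMAX = (128 × 1) / 16 = 8 lanes
AVL=5 ≤ VLMAX=8, so vl = 5
lane  0: mask-off/keep ⇒ 0xd7
lane  1: mask-off/keep ⇒ 0x72
lane  2: mask-off/keep ⇒ 0x9c
lane  3: mask-off/keep ⇒ 0x0c
lane  4: sub(0x59,0x59) ⇒ 0x00
lane  5: tail/keep ⇒ 0xca
lane  6: tail/keep ⇒ 0x24
lane  7: tail/keep ⇒ 0xc2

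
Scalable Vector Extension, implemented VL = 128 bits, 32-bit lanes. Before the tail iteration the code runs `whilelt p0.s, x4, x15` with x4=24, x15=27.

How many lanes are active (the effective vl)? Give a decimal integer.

vl = 3

register lanes = 128/32 = 4
active while 24+j < 27, i.e. j ∈ [0,3) capped at 4 ⇒ 3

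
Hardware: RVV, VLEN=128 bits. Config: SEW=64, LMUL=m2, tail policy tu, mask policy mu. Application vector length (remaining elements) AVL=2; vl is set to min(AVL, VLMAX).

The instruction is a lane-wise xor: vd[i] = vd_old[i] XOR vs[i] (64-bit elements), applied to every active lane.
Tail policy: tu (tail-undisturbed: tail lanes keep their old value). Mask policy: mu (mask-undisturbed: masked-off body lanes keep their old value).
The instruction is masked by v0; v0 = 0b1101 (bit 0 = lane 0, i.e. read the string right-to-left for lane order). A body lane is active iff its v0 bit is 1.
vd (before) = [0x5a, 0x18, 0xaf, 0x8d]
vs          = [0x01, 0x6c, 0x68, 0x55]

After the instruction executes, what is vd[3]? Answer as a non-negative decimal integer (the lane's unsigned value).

vd[3] = 141

lanes per group: 128·2/64 = 4
AVL=2 ≤ VLMAX=4, so vl = 2
  i=0: xor(0x5a,0x01) → 91
  i=1: mask-off/keep → 24
  i=2: tail/keep → 175
  i=3: tail/keep → 141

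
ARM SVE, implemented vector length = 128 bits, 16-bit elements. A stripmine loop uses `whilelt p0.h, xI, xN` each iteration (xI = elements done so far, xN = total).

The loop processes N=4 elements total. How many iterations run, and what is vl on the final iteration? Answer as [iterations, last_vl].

lane count: 128 div 16 = 8
N=4: ⌈4/8⌉ = 1 iters; last vl = 4 − 0×8 = 4

[iterations, last_vl] = [1, 4]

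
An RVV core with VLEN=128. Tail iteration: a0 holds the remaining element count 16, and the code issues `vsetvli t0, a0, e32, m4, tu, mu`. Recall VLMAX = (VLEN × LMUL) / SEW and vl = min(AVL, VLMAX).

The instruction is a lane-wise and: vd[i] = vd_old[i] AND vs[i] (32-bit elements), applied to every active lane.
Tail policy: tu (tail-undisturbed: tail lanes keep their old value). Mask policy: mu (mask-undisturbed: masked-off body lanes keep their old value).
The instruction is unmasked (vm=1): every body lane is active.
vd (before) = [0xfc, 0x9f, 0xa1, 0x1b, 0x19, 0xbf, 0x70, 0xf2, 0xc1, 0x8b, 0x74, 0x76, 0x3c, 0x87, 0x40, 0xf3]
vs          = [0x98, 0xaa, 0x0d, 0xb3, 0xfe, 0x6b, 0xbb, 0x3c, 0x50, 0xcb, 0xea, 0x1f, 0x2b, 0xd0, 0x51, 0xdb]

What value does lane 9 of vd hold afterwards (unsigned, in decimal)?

vd[9] = 139

VLMAX = VLEN×LMUL/SEW = 128×4/32 = 16
vl ← min(16, 16) = 16
vd[0] and(0xfc,0x98) -> 0x98
vd[1] and(0x9f,0xaa) -> 0x8a
vd[2] and(0xa1,0x0d) -> 0x01
vd[3] and(0x1b,0xb3) -> 0x13
vd[4] and(0x19,0xfe) -> 0x18
vd[5] and(0xbf,0x6b) -> 0x2b
vd[6] and(0x70,0xbb) -> 0x30
vd[7] and(0xf2,0x3c) -> 0x30
vd[8] and(0xc1,0x50) -> 0x40
vd[9] and(0x8b,0xcb) -> 0x8b
vd[10] and(0x74,0xea) -> 0x60
vd[11] and(0x76,0x1f) -> 0x16
vd[12] and(0x3c,0x2b) -> 0x28
vd[13] and(0x87,0xd0) -> 0x80
vd[14] and(0x40,0x51) -> 0x40
vd[15] and(0xf3,0xdb) -> 0xd3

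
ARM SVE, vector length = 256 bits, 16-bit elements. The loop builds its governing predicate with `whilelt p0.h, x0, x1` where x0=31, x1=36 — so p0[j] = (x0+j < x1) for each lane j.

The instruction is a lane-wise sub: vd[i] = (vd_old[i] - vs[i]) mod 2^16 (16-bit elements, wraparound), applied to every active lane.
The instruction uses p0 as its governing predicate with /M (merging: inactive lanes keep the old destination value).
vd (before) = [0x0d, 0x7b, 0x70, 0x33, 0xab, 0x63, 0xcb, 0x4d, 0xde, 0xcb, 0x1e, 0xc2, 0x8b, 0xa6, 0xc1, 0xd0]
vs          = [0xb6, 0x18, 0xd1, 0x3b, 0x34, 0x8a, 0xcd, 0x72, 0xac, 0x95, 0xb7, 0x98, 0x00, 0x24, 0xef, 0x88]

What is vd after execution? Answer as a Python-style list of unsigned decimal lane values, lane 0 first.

lane count: 256 div 16 = 16
p0[j] = (31+j < 36); true for j=0..4 → 5 lanes set
vd[0] sub(0x0d,0xb6) -> 0xff57
vd[1] sub(0x7b,0x18) -> 0x63
vd[2] sub(0x70,0xd1) -> 0xff9f
vd[3] sub(0x33,0x3b) -> 0xfff8
vd[4] sub(0xab,0x34) -> 0x77
vd[5] tail/keep -> 0x63
vd[6] tail/keep -> 0xcb
vd[7] tail/keep -> 0x4d
vd[8] tail/keep -> 0xde
vd[9] tail/keep -> 0xcb
vd[10] tail/keep -> 0x1e
vd[11] tail/keep -> 0xc2
vd[12] tail/keep -> 0x8b
vd[13] tail/keep -> 0xa6
vd[14] tail/keep -> 0xc1
vd[15] tail/keep -> 0xd0

vd = [65367, 99, 65439, 65528, 119, 99, 203, 77, 222, 203, 30, 194, 139, 166, 193, 208]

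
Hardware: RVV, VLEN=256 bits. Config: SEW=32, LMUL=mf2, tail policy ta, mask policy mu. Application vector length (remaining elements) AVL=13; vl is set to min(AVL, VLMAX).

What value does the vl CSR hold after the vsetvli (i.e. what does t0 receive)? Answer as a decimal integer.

lanes per group: 256·1/2/32 = 4
vl ← min(13, 4) = 4

vl = 4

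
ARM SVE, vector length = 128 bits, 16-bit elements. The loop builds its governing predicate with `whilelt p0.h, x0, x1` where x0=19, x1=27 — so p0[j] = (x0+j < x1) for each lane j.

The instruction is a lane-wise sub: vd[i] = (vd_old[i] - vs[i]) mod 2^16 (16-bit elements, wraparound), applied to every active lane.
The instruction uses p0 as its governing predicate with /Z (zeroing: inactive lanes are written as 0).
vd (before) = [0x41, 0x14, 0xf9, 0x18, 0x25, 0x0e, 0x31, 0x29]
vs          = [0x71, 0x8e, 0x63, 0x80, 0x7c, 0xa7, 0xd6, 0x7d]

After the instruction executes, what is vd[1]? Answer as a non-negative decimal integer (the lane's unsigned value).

vd[1] = 65414

register lanes = 128/16 = 8
whilelt: lane j active iff 19+j < 27 → j < 8 → 8 active
  i=0: sub(0x41,0x71) → 65488
  i=1: sub(0x14,0x8e) → 65414
  i=2: sub(0xf9,0x63) → 150
  i=3: sub(0x18,0x80) → 65432
  i=4: sub(0x25,0x7c) → 65449
  i=5: sub(0x0e,0xa7) → 65383
  i=6: sub(0x31,0xd6) → 65371
  i=7: sub(0x29,0x7d) → 65452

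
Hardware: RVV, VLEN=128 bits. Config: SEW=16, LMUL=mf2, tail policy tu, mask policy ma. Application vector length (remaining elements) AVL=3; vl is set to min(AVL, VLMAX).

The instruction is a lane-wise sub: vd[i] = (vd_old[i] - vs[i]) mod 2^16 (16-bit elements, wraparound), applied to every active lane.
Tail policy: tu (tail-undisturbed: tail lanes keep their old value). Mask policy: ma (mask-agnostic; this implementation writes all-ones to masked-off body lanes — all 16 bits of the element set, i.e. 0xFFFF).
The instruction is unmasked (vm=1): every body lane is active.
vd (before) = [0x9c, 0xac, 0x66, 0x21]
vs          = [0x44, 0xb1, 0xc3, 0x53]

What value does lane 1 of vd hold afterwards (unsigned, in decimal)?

VLMAX = VLEN×LMUL/SEW = 128×1/2/16 = 4
AVL=3 ≤ VLMAX=4, so vl = 3
vd[0] sub(0x9c,0x44) -> 0x58
vd[1] sub(0xac,0xb1) -> 0xfffb
vd[2] sub(0x66,0xc3) -> 0xffa3
vd[3] tail/keep -> 0x21

vd[1] = 65531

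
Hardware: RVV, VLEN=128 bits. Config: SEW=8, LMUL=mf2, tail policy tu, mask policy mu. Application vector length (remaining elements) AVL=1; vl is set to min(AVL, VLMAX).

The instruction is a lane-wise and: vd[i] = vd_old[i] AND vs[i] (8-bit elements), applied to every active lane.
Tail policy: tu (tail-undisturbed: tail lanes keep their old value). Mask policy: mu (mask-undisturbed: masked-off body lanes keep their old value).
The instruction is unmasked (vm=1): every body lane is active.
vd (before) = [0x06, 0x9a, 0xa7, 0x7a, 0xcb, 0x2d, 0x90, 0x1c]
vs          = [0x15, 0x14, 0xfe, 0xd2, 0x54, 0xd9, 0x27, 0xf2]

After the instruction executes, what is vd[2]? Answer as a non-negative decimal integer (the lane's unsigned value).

vd[2] = 167

VLMAX = (128 × 1/2) / 8 = 8 lanes
AVL=1 ≤ VLMAX=8, so vl = 1
  i=0: and(0x06,0x15) → 4
  i=1: tail/keep → 154
  i=2: tail/keep → 167
  i=3: tail/keep → 122
  i=4: tail/keep → 203
  i=5: tail/keep → 45
  i=6: tail/keep → 144
  i=7: tail/keep → 28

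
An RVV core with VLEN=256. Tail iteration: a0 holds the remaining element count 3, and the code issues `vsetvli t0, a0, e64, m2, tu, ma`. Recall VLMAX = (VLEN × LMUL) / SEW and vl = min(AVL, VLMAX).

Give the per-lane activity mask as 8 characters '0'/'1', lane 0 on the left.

predicate = 11100000

lanes per group: 256·2/64 = 8
vl = min(AVL, VLMAX) = min(3, 8) = 3
bits (lane 0 leftmost): 11100000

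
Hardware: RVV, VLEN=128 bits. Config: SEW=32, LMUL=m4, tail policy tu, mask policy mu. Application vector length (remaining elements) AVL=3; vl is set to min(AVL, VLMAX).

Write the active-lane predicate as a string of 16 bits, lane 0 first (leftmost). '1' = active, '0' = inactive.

VLMAX = (128 × 4) / 32 = 16 lanes
AVL=3 ≤ VLMAX=16, so vl = 3
bits (lane 0 leftmost): 1110000000000000

predicate = 1110000000000000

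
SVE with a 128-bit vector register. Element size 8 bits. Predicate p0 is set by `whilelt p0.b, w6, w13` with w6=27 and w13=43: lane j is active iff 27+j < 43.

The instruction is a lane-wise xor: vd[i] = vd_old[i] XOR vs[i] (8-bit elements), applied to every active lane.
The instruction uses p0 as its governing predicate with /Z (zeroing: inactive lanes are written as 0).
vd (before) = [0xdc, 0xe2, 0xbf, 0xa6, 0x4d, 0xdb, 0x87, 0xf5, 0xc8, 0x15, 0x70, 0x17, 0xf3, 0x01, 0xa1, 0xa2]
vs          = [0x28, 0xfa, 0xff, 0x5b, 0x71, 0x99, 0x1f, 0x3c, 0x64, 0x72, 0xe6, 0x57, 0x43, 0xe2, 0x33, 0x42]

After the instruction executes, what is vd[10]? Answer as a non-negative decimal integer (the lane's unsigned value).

register lanes = 128/8 = 16
p0[j] = (27+j < 43); true for j=0..15 → 16 lanes set
lane  0: xor(0xdc,0x28) ⇒ 0xf4
lane  1: xor(0xe2,0xfa) ⇒ 0x18
lane  2: xor(0xbf,0xff) ⇒ 0x40
lane  3: xor(0xa6,0x5b) ⇒ 0xfd
lane  4: xor(0x4d,0x71) ⇒ 0x3c
lane  5: xor(0xdb,0x99) ⇒ 0x42
lane  6: xor(0x87,0x1f) ⇒ 0x98
lane  7: xor(0xf5,0x3c) ⇒ 0xc9
lane  8: xor(0xc8,0x64) ⇒ 0xac
lane  9: xor(0x15,0x72) ⇒ 0x67
lane 10: xor(0x70,0xe6) ⇒ 0x96
lane 11: xor(0x17,0x57) ⇒ 0x40
lane 12: xor(0xf3,0x43) ⇒ 0xb0
lane 13: xor(0x01,0xe2) ⇒ 0xe3
lane 14: xor(0xa1,0x33) ⇒ 0x92
lane 15: xor(0xa2,0x42) ⇒ 0xe0

vd[10] = 150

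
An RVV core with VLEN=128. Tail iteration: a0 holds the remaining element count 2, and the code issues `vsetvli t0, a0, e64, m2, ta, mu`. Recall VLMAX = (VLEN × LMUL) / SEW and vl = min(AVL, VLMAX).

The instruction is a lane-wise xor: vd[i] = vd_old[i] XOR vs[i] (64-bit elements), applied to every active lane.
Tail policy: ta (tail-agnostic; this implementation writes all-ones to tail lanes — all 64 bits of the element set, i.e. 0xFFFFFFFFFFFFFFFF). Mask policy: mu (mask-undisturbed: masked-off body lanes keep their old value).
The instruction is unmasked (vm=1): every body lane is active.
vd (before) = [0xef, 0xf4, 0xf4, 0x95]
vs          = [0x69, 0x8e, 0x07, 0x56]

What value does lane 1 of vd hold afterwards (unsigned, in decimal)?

VLMAX = VLEN×LMUL/SEW = 128×2/64 = 4
AVL=2 ≤ VLMAX=4, so vl = 2
[0] xor(0xef,0x69) = 0x86
[1] xor(0xf4,0x8e) = 0x7a
[2] tail/ones = 0xffffffffffffffff
[3] tail/ones = 0xffffffffffffffff

vd[1] = 122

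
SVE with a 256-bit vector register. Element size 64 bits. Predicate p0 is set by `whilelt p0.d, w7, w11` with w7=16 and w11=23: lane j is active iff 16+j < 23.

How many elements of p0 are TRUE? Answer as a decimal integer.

vl = 4

lane count: 256 div 64 = 4
active while 16+j < 23, i.e. j ∈ [0,7) capped at 4 ⇒ 4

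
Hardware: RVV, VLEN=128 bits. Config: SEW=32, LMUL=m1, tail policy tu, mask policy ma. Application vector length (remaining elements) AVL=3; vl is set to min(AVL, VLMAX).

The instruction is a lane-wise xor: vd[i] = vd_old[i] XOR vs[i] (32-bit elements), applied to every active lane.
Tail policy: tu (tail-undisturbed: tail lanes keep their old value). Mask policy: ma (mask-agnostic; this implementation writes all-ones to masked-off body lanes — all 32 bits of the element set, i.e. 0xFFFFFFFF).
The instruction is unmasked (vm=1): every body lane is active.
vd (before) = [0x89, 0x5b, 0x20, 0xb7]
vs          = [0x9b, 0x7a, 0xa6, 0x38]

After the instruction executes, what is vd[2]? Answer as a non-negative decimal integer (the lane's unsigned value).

vd[2] = 134

lanes per group: 128·1/32 = 4
vl ← min(3, 4) = 3
lane  0: xor(0x89,0x9b) ⇒ 0x12
lane  1: xor(0x5b,0x7a) ⇒ 0x21
lane  2: xor(0x20,0xa6) ⇒ 0x86
lane  3: tail/keep ⇒ 0xb7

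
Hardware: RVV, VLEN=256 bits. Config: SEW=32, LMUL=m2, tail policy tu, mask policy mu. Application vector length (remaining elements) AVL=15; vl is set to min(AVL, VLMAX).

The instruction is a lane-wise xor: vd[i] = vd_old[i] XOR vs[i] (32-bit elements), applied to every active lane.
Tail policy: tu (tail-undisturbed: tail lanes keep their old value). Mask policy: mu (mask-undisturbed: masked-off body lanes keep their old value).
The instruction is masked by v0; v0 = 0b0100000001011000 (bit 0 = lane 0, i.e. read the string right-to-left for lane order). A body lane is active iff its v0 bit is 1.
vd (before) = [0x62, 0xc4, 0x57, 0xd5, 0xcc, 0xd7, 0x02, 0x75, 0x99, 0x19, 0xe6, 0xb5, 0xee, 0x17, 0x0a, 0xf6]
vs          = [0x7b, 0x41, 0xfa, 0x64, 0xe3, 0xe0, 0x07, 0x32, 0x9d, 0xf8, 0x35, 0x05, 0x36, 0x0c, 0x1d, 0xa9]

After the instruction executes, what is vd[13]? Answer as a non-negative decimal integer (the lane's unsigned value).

vd[13] = 23

VLMAX = (256 × 2) / 32 = 16 lanes
AVL=15 ≤ VLMAX=16, so vl = 15
vd[0] mask-off/keep -> 0x62
vd[1] mask-off/keep -> 0xc4
vd[2] mask-off/keep -> 0x57
vd[3] xor(0xd5,0x64) -> 0xb1
vd[4] xor(0xcc,0xe3) -> 0x2f
vd[5] mask-off/keep -> 0xd7
vd[6] xor(0x02,0x07) -> 0x05
vd[7] mask-off/keep -> 0x75
vd[8] mask-off/keep -> 0x99
vd[9] mask-off/keep -> 0x19
vd[10] mask-off/keep -> 0xe6
vd[11] mask-off/keep -> 0xb5
vd[12] mask-off/keep -> 0xee
vd[13] mask-off/keep -> 0x17
vd[14] xor(0x0a,0x1d) -> 0x17
vd[15] tail/keep -> 0xf6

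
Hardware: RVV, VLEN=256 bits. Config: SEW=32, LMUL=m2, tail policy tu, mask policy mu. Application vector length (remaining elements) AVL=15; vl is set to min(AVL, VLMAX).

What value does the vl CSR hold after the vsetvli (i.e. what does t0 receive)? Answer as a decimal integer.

VLMAX = VLEN×LMUL/SEW = 256×2/32 = 16
vl = min(AVL, VLMAX) = min(15, 16) = 15

vl = 15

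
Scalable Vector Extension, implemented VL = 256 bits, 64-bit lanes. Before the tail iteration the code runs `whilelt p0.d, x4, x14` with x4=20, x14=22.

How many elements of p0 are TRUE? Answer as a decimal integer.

256-bit reg / 64-bit elem → 4 lanes
p0[j] = (20+j < 22); true for j=0..1 → 2 lanes set

vl = 2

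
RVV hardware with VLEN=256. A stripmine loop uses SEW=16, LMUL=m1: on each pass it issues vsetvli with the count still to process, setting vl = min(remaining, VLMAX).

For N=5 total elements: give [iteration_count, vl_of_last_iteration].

VLMAX = VLEN×LMUL/SEW = 256×1/16 = 16
N=5: ⌈5/16⌉ = 1 iters; last vl = 5 − 0×16 = 5

[iterations, last_vl] = [1, 5]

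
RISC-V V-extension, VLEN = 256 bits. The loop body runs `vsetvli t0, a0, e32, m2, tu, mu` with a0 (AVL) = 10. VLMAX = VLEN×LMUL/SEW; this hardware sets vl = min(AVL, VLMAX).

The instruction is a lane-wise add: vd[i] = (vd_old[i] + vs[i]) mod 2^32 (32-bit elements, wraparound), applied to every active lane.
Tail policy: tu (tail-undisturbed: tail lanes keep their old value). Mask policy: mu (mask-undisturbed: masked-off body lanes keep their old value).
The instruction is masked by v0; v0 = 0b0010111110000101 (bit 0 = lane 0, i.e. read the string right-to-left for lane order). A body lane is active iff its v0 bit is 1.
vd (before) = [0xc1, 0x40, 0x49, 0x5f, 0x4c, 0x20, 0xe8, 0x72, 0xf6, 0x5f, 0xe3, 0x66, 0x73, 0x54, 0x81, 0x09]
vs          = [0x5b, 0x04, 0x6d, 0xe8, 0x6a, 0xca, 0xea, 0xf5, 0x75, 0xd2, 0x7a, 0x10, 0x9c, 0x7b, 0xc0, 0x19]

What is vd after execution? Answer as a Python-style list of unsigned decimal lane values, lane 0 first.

VLMAX = (256 × 2) / 32 = 16 lanes
AVL=10 ≤ VLMAX=16, so vl = 10
vd[0] add(0xc1,0x5b) -> 0x11c
vd[1] mask-off/keep -> 0x40
vd[2] add(0x49,0x6d) -> 0xb6
vd[3] mask-off/keep -> 0x5f
vd[4] mask-off/keep -> 0x4c
vd[5] mask-off/keep -> 0x20
vd[6] mask-off/keep -> 0xe8
vd[7] add(0x72,0xf5) -> 0x167
vd[8] add(0xf6,0x75) -> 0x16b
vd[9] add(0x5f,0xd2) -> 0x131
vd[10] tail/keep -> 0xe3
vd[11] tail/keep -> 0x66
vd[12] tail/keep -> 0x73
vd[13] tail/keep -> 0x54
vd[14] tail/keep -> 0x81
vd[15] tail/keep -> 0x09

vd = [284, 64, 182, 95, 76, 32, 232, 359, 363, 305, 227, 102, 115, 84, 129, 9]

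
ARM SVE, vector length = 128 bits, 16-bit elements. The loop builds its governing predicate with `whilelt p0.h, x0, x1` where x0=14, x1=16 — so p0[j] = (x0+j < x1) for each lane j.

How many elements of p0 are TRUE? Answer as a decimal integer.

128-bit reg / 16-bit elem → 8 lanes
p0[j] = (14+j < 16); true for j=0..1 → 2 lanes set

vl = 2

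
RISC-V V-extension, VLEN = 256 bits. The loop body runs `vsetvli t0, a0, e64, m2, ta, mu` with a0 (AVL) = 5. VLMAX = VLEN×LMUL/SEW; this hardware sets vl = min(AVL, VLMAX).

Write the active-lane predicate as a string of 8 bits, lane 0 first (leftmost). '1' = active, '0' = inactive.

VLMAX = VLEN×LMUL/SEW = 256×2/64 = 8
vl ← min(5, 8) = 5
bits (lane 0 leftmost): 11111000

predicate = 11111000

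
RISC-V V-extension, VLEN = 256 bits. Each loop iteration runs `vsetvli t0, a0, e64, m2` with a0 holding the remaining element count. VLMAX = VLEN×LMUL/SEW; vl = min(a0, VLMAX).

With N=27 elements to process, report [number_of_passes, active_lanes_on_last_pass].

VLMAX = (256 × 2) / 64 = 8 lanes
27 elements at 8/iter → 4 passes, remainder 3 on the last

[iterations, last_vl] = [4, 3]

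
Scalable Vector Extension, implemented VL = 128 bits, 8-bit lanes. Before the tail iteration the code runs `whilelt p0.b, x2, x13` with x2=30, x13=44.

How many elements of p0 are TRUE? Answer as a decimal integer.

vl = 14

lane count: 128 div 8 = 16
whilelt: lane j active iff 30+j < 44 → j < 14 → 14 active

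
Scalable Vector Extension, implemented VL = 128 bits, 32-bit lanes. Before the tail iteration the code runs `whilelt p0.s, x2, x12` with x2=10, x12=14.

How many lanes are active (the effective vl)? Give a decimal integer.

vl = 4

lane count: 128 div 32 = 4
whilelt: lane j active iff 10+j < 14 → j < 4 → 4 active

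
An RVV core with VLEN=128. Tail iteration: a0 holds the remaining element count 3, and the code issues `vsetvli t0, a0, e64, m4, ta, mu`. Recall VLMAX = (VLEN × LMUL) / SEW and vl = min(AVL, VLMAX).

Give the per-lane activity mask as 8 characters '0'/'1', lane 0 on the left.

lanes per group: 128·4/64 = 8
vl = min(AVL, VLMAX) = min(3, 8) = 3
bits (lane 0 leftmost): 11100000

predicate = 11100000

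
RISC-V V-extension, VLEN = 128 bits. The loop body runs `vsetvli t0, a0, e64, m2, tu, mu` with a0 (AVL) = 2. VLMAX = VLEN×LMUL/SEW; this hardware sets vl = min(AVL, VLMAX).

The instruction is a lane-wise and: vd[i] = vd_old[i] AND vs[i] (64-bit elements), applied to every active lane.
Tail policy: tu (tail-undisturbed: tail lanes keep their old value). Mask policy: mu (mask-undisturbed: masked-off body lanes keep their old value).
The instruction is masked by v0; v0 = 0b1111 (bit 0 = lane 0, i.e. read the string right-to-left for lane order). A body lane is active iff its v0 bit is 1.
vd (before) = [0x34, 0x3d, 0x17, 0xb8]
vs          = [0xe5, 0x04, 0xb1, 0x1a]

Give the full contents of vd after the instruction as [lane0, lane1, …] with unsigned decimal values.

VLMAX = (128 × 2) / 64 = 4 lanes
vl = min(AVL, VLMAX) = min(2, 4) = 2
[0] and(0x34,0xe5) = 0x24
[1] and(0x3d,0x04) = 0x04
[2] tail/keep = 0x17
[3] tail/keep = 0xb8

vd = [36, 4, 23, 184]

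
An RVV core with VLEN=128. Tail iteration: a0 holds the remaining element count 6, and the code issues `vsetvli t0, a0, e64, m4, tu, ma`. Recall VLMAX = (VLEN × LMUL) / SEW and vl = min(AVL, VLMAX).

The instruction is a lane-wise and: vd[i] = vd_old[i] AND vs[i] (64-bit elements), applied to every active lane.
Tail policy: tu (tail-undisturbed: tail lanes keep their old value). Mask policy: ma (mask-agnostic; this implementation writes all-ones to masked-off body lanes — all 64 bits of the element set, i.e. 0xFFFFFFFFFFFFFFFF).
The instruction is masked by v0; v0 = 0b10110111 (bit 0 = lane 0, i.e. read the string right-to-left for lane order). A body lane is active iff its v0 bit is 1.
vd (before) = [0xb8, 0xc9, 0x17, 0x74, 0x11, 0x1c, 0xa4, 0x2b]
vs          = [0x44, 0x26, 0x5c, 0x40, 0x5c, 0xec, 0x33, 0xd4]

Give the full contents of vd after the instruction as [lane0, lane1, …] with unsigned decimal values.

vd = [0, 0, 20, 18446744073709551615, 16, 12, 164, 43]

VLMAX = (128 × 4) / 64 = 8 lanes
vl ← min(6, 8) = 6
[0] and(0xb8,0x44) = 0x00
[1] and(0xc9,0x26) = 0x00
[2] and(0x17,0x5c) = 0x14
[3] mask-off/ones = 0xffffffffffffffff
[4] and(0x11,0x5c) = 0x10
[5] and(0x1c,0xec) = 0x0c
[6] tail/keep = 0xa4
[7] tail/keep = 0x2b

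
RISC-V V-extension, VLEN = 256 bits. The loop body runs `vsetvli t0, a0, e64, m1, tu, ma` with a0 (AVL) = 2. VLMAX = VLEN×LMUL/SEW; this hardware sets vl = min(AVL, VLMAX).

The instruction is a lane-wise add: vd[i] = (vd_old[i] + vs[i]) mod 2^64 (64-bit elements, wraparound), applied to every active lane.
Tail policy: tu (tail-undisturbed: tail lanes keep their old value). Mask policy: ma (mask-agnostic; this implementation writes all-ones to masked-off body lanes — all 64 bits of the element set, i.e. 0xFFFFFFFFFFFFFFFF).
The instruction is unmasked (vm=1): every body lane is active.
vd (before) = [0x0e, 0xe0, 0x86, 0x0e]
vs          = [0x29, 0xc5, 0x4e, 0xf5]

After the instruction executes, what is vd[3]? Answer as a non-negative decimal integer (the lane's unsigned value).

VLMAX = (256 × 1) / 64 = 4 lanes
vl = min(AVL, VLMAX) = min(2, 4) = 2
lane  0: add(0x0e,0x29) ⇒ 0x37
lane  1: add(0xe0,0xc5) ⇒ 0x1a5
lane  2: tail/keep ⇒ 0x86
lane  3: tail/keep ⇒ 0x0e

vd[3] = 14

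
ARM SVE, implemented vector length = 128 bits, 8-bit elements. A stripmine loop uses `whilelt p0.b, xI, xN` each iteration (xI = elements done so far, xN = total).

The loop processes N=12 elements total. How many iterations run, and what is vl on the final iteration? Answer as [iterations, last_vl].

[iterations, last_vl] = [1, 12]

register lanes = 128/8 = 16
N=12: ⌈12/16⌉ = 1 iters; last vl = 12 − 0×16 = 12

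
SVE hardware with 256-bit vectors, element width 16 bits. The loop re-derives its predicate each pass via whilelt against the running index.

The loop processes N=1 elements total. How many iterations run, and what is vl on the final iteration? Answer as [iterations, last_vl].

[iterations, last_vl] = [1, 1]

lane count: 256 div 16 = 16
1 elements at 16/iter → 1 passes, remainder 1 on the last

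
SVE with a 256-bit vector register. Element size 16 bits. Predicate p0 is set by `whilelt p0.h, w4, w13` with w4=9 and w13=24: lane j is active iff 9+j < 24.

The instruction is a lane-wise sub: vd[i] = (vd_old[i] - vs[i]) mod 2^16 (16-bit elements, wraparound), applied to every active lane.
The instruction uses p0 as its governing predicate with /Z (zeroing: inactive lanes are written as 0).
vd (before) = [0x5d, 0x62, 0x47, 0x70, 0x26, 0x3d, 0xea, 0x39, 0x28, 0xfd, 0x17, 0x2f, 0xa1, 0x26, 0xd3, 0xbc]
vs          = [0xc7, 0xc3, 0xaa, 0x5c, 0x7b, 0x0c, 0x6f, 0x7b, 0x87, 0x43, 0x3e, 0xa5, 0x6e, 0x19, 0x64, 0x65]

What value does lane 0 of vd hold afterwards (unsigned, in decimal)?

vd[0] = 65430

256-bit reg / 16-bit elem → 16 lanes
active while 9+j < 24, i.e. j ∈ [0,15) capped at 16 ⇒ 15
  i=0: sub(0x5d,0xc7) → 65430
  i=1: sub(0x62,0xc3) → 65439
  i=2: sub(0x47,0xaa) → 65437
  i=3: sub(0x70,0x5c) → 20
  i=4: sub(0x26,0x7b) → 65451
  i=5: sub(0x3d,0x0c) → 49
  i=6: sub(0xea,0x6f) → 123
  i=7: sub(0x39,0x7b) → 65470
  i=8: sub(0x28,0x87) → 65441
  i=9: sub(0xfd,0x43) → 186
  i=10: sub(0x17,0x3e) → 65497
  i=11: sub(0x2f,0xa5) → 65418
  i=12: sub(0xa1,0x6e) → 51
  i=13: sub(0x26,0x19) → 13
  i=14: sub(0xd3,0x64) → 111
  i=15: tail/zero → 0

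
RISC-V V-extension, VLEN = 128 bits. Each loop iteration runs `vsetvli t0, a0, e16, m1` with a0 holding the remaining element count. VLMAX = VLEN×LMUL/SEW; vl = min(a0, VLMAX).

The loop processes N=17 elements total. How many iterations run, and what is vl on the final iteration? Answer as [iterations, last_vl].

lanes per group: 128·1/16 = 8
iterations = ceil(17/8) = 3; final-pass vl = 1

[iterations, last_vl] = [3, 1]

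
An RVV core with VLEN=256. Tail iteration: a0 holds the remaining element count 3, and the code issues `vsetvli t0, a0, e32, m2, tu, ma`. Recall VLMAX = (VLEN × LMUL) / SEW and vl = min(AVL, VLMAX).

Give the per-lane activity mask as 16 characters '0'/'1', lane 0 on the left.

VLMAX = (256 × 2) / 32 = 16 lanes
vl ← min(3, 16) = 3
bits (lane 0 leftmost): 1110000000000000

predicate = 1110000000000000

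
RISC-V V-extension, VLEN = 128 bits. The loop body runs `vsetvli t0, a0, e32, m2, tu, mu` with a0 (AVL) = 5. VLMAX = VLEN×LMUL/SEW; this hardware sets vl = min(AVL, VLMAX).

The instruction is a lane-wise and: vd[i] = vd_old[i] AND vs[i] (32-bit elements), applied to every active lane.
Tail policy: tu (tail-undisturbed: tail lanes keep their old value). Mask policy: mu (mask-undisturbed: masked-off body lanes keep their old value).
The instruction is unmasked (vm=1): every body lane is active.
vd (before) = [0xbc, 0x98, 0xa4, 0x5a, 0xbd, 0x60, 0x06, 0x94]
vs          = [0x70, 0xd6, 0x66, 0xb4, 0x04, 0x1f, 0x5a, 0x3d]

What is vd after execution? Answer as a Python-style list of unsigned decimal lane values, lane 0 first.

vd = [48, 144, 36, 16, 4, 96, 6, 148]

VLMAX = (128 × 2) / 32 = 8 lanes
AVL=5 ≤ VLMAX=8, so vl = 5
  i=0: and(0xbc,0x70) → 48
  i=1: and(0x98,0xd6) → 144
  i=2: and(0xa4,0x66) → 36
  i=3: and(0x5a,0xb4) → 16
  i=4: and(0xbd,0x04) → 4
  i=5: tail/keep → 96
  i=6: tail/keep → 6
  i=7: tail/keep → 148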